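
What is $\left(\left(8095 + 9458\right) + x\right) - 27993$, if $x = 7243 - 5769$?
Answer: $-8966$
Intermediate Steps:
$x = 1474$
$\left(\left(8095 + 9458\right) + x\right) - 27993 = \left(\left(8095 + 9458\right) + 1474\right) - 27993 = \left(17553 + 1474\right) - 27993 = 19027 - 27993 = -8966$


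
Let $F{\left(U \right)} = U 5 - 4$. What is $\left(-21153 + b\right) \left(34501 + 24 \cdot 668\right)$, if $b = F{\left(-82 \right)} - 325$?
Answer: $-1106268436$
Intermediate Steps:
$F{\left(U \right)} = -4 + 5 U$ ($F{\left(U \right)} = 5 U - 4 = -4 + 5 U$)
$b = -739$ ($b = \left(-4 + 5 \left(-82\right)\right) - 325 = \left(-4 - 410\right) - 325 = -414 - 325 = -739$)
$\left(-21153 + b\right) \left(34501 + 24 \cdot 668\right) = \left(-21153 - 739\right) \left(34501 + 24 \cdot 668\right) = - 21892 \left(34501 + 16032\right) = \left(-21892\right) 50533 = -1106268436$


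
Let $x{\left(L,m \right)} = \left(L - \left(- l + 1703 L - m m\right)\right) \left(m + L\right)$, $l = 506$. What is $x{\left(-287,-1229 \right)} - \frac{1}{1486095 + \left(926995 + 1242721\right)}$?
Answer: $- \frac{11081210012713397}{3655811} \approx -3.0311 \cdot 10^{9}$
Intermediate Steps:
$x{\left(L,m \right)} = \left(L + m\right) \left(506 + m^{2} - 1702 L\right)$ ($x{\left(L,m \right)} = \left(L - \left(-506 + 1703 L - m m\right)\right) \left(m + L\right) = \left(L - \left(-506 - m^{2} + 1703 L\right)\right) \left(L + m\right) = \left(L + \left(506 + m^{2} - 1703 L\right)\right) \left(L + m\right) = \left(506 + m^{2} - 1702 L\right) \left(L + m\right) = \left(L + m\right) \left(506 + m^{2} - 1702 L\right)$)
$x{\left(-287,-1229 \right)} - \frac{1}{1486095 + \left(926995 + 1242721\right)} = \left(\left(-1229\right)^{3} - 1702 \left(-287\right)^{2} + 506 \left(-287\right) + 506 \left(-1229\right) - 287 \left(-1229\right)^{2} - \left(-488474\right) \left(-1229\right)\right) - \frac{1}{1486095 + \left(926995 + 1242721\right)} = \left(-1856331989 - 140192038 - 145222 - 621874 - 433496567 - 600334546\right) - \frac{1}{1486095 + 2169716} = \left(-1856331989 - 140192038 - 145222 - 621874 - 433496567 - 600334546\right) - \frac{1}{3655811} = -3031122236 - \frac{1}{3655811} = - \frac{11081210012713397}{3655811}$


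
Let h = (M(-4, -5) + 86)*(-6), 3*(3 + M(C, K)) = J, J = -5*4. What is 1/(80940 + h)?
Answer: 1/80482 ≈ 1.2425e-5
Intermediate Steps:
J = -20
M(C, K) = -29/3 (M(C, K) = -3 + (⅓)*(-20) = -3 - 20/3 = -29/3)
h = -458 (h = (-29/3 + 86)*(-6) = (229/3)*(-6) = -458)
1/(80940 + h) = 1/(80940 - 458) = 1/80482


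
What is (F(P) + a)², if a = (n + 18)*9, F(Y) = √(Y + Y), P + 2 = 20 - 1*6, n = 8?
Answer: 54780 + 936*√6 ≈ 57073.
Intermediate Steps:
P = 12 (P = -2 + (20 - 1*6) = -2 + (20 - 6) = -2 + 14 = 12)
F(Y) = √2*√Y (F(Y) = √(2*Y) = √2*√Y)
a = 234 (a = (8 + 18)*9 = 26*9 = 234)
(F(P) + a)² = (√2*√12 + 234)² = (√2*(2*√3) + 234)² = (2*√6 + 234)² = (234 + 2*√6)²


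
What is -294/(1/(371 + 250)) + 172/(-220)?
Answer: -10041613/55 ≈ -1.8257e+5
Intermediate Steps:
-294/(1/(371 + 250)) + 172/(-220) = -294/(1/621) + 172*(-1/220) = -294/1/621 - 43/55 = -294*621 - 43/55 = -182574 - 43/55 = -10041613/55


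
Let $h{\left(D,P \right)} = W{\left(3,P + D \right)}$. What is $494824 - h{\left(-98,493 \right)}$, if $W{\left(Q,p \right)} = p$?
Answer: $494429$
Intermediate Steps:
$h{\left(D,P \right)} = D + P$ ($h{\left(D,P \right)} = P + D = D + P$)
$494824 - h{\left(-98,493 \right)} = 494824 - \left(-98 + 493\right) = 494824 - 395 = 494429$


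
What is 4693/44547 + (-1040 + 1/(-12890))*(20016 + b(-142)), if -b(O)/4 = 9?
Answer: -1193164250829229/57421083 ≈ -2.0779e+7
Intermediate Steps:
b(O) = -36 (b(O) = -4*9 = -36)
4693/44547 + (-1040 + 1/(-12890))*(20016 + b(-142)) = 4693/44547 + (-1040 + 1/(-12890))*(20016 - 36) = 4693*(1/44547) + (-1040 - 1/12890)*19980 = 4693/44547 - 13405601/12890*19980 = 4693/44547 - 26784390798/1289 = -1193164250829229/57421083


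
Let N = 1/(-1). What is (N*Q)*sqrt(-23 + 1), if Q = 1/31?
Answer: -I*sqrt(22)/31 ≈ -0.1513*I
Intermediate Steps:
N = -1
Q = 1/31 ≈ 0.032258
(N*Q)*sqrt(-23 + 1) = (-1*1/31)*sqrt(-23 + 1) = -I*sqrt(22)/31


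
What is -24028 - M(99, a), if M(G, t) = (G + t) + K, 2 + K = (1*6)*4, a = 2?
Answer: -24151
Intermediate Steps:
K = 22 (K = -2 + (1*6)*4 = -2 + 6*4 = -2 + 24 = 22)
M(G, t) = 22 + G + t (M(G, t) = (G + t) + 22 = 22 + G + t)
-24028 - M(99, a) = -24028 - (22 + 99 + 2) = -24028 - 1*123 = -24028 - 123 = -24151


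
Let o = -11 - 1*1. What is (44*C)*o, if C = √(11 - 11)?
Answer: 0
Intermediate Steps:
C = 0 (C = √0 = 0)
o = -12 (o = -11 - 1 = -12)
(44*C)*o = (44*0)*(-12) = 0*(-12) = 0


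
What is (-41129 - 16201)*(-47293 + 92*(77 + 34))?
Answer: 2125853730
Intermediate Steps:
(-41129 - 16201)*(-47293 + 92*(77 + 34)) = -57330*(-47293 + 92*111) = -57330*(-47293 + 10212) = -57330*(-37081) = 2125853730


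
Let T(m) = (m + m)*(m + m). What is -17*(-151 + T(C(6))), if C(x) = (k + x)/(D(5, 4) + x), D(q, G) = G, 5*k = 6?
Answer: 1582343/625 ≈ 2531.8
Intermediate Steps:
k = 6/5 (k = (⅕)*6 = 6/5 ≈ 1.2000)
C(x) = (6/5 + x)/(4 + x)
T(m) = 4*m² (T(m) = (2*m)*(2*m) = 4*m²)
-17*(-151 + T(C(6))) = -17*(-151 + 4*((6/5 + 6)/(4 + 6))²) = -17*(-151 + 4*((36/5)/10)²) = -17*(-151 + 4*((⅒)*(36/5))²) = -17*(-151 + 4*(18/25)²) = -17*(-151 + 4*(324/625)) = -17*(-151 + 1296/625) = -17*(-93079/625) = 1582343/625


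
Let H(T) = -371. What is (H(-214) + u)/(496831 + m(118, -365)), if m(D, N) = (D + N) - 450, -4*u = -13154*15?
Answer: 97913/992268 ≈ 0.098676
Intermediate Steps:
u = 98655/2 (u = -(-6577)*15/2 = -¼*(-197310) = 98655/2 ≈ 49328.)
m(D, N) = -450 + D + N
(H(-214) + u)/(496831 + m(118, -365)) = (-371 + 98655/2)/(496831 + (-450 + 118 - 365)) = 97913/(2*(496831 - 697)) = (97913/2)/496134 = (97913/2)*(1/496134) = 97913/992268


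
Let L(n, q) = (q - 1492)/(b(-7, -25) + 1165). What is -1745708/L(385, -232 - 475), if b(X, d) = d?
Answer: 663369040/733 ≈ 9.0501e+5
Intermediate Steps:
L(n, q) = -373/285 + q/1140 (L(n, q) = (q - 1492)/(-25 + 1165) = (-1492 + q)/1140 = (-1492 + q)*(1/1140) = -373/285 + q/1140)
-1745708/L(385, -232 - 475) = -1745708/(-373/285 + (-232 - 475)/1140) = -1745708/(-373/285 + (1/1140)*(-707)) = -1745708/(-373/285 - 707/1140) = -1745708/(-733/380) = -1745708*(-380/733) = 663369040/733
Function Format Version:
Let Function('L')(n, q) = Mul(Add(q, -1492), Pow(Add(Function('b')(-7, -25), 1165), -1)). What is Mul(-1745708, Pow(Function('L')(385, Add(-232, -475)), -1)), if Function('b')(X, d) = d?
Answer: Rational(663369040, 733) ≈ 9.0501e+5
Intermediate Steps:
Function('L')(n, q) = Add(Rational(-373, 285), Mul(Rational(1, 1140), q)) (Function('L')(n, q) = Mul(Add(q, -1492), Pow(Add(-25, 1165), -1)) = Mul(Add(-1492, q), Pow(1140, -1)) = Mul(Add(-1492, q), Rational(1, 1140)) = Add(Rational(-373, 285), Mul(Rational(1, 1140), q)))
Mul(-1745708, Pow(Function('L')(385, Add(-232, -475)), -1)) = Mul(-1745708, Pow(Add(Rational(-373, 285), Mul(Rational(1, 1140), Add(-232, -475))), -1)) = Mul(-1745708, Pow(Add(Rational(-373, 285), Mul(Rational(1, 1140), -707)), -1)) = Mul(-1745708, Pow(Add(Rational(-373, 285), Rational(-707, 1140)), -1)) = Mul(-1745708, Pow(Rational(-733, 380), -1)) = Mul(-1745708, Rational(-380, 733)) = Rational(663369040, 733)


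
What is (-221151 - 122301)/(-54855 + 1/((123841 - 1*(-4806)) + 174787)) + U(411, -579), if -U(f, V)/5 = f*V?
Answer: 19804922021953473/16644872069 ≈ 1.1899e+6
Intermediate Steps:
U(f, V) = -5*V*f (U(f, V) = -5*f*V = -5*V*f)
(-221151 - 122301)/(-54855 + 1/((123841 - 1*(-4806)) + 174787)) + U(411, -579) = (-221151 - 122301)/(-54855 + 1/((123841 - 1*(-4806)) + 174787)) - 5*(-579)*411 = -343452/(-54855 + 1/((123841 + 4806) + 174787)) + 1189845 = -343452/(-54855 + 1/(128647 + 174787)) + 1189845 = -343452/(-54855 + 1/303434) + 1189845 = -343452/(-16644872069/303434) + 1189845 = -343452*(-303434/16644872069) + 1189845 = 104215014168/16644872069 + 1189845 = 19804922021953473/16644872069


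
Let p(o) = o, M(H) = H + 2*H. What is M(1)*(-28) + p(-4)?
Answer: -88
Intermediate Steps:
M(H) = 3*H
M(1)*(-28) + p(-4) = (3*1)*(-28) - 4 = 3*(-28) - 4 = -84 - 4 = -88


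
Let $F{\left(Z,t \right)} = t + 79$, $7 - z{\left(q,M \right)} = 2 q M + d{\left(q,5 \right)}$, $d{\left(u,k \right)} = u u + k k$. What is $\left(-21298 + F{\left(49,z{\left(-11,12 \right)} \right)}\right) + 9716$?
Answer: $-11378$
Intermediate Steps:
$d{\left(u,k \right)} = k^{2} + u^{2}$ ($d{\left(u,k \right)} = u^{2} + k^{2} = k^{2} + u^{2}$)
$z{\left(q,M \right)} = -18 - q^{2} - 2 M q$ ($z{\left(q,M \right)} = 7 - \left(2 q M + \left(5^{2} + q^{2}\right)\right) = 7 - \left(2 M q + \left(25 + q^{2}\right)\right) = 7 - \left(25 + q^{2} + 2 M q\right) = -18 - q^{2} - 2 M q$)
$F{\left(Z,t \right)} = 79 + t$
$\left(-21298 + F{\left(49,z{\left(-11,12 \right)} \right)}\right) + 9716 = \left(-21298 + \left(79 - \left(139 - 264\right)\right)\right) + 9716 = \left(-21298 + \left(79 - -125\right)\right) + 9716 = \left(-21298 + \left(79 + 125\right)\right) + 9716 = \left(-21298 + 204\right) + 9716 = -21094 + 9716 = -11378$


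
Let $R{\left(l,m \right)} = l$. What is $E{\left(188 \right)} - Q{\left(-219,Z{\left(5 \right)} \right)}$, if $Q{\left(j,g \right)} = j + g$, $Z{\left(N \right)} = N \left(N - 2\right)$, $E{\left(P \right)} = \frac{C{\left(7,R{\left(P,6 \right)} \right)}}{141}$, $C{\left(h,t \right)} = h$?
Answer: $\frac{28771}{141} \approx 204.05$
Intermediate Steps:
$E{\left(P \right)} = \frac{7}{141}$
$Z{\left(N \right)} = N \left(-2 + N\right)$
$Q{\left(j,g \right)} = g + j$
$E{\left(188 \right)} - Q{\left(-219,Z{\left(5 \right)} \right)} = \frac{7}{141} - \left(5 \left(-2 + 5\right) - 219\right) = \frac{7}{141} - \left(5 \cdot 3 - 219\right) = \frac{7}{141} - \left(15 - 219\right) = \frac{7}{141} - -204 = \frac{7}{141} + 204 = \frac{28771}{141}$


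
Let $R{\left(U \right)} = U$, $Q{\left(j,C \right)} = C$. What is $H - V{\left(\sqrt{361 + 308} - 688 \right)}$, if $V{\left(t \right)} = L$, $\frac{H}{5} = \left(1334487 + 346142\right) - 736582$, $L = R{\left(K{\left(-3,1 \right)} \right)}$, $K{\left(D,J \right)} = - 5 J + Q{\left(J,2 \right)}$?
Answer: $4720238$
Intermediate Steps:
$K{\left(D,J \right)} = 2 - 5 J$ ($K{\left(D,J \right)} = - 5 J + 2 = 2 - 5 J$)
$L = -3$ ($L = 2 - 5 = -3$)
$H = 4720235$ ($H = 5 \left(\left(1334487 + 346142\right) - 736582\right) = 5 \left(1680629 - 736582\right) = 5 \cdot 944047 = 4720235$)
$V{\left(t \right)} = -3$
$H - V{\left(\sqrt{361 + 308} - 688 \right)} = 4720235 - -3 = 4720235 + 3 = 4720238$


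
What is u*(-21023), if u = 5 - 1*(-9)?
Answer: -294322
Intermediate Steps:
u = 14 (u = 5 + 9 = 14)
u*(-21023) = 14*(-21023) = -294322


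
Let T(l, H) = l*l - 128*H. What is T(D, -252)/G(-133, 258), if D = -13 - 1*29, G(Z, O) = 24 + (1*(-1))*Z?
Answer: 34020/157 ≈ 216.69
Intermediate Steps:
G(Z, O) = 24 - Z
D = -42 (D = -13 - 29 = -42)
T(l, H) = l² - 128*H
T(D, -252)/G(-133, 258) = ((-42)² - 128*(-252))/(24 - 1*(-133)) = (1764 + 32256)/(24 + 133) = 34020/157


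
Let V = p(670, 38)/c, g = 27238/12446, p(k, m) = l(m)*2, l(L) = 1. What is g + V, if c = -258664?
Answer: 251623755/114976148 ≈ 2.1885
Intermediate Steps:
p(k, m) = 2 (p(k, m) = 1*2 = 2)
g = 13619/6223 (g = 27238*(1/12446) = 13619/6223 ≈ 2.1885)
V = -1/129332 (V = 2/(-258664) = 2*(-1/258664) = -1/129332 ≈ -7.7320e-6)
g + V = 13619/6223 - 1/129332 = 251623755/114976148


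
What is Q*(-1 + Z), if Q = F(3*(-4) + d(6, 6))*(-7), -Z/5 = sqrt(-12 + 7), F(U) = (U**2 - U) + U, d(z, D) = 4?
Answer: 448 + 2240*I*sqrt(5) ≈ 448.0 + 5008.8*I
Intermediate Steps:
F(U) = U**2
Z = -5*I*sqrt(5) (Z = -5*sqrt(-12 + 7) = -5*I*sqrt(5) ≈ -11.18*I)
Q = -448 (Q = (3*(-4) + 4)**2*(-7) = (-12 + 4)**2*(-7) = (-8)**2*(-7) = 64*(-7) = -448)
Q*(-1 + Z) = -448*(-1 - 5*I*sqrt(5)) = 448 + 2240*I*sqrt(5)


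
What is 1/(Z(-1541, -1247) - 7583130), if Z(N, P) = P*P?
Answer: -1/6028121 ≈ -1.6589e-7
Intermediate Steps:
Z(N, P) = P²
1/(Z(-1541, -1247) - 7583130) = 1/((-1247)² - 7583130) = 1/(1555009 - 7583130) = 1/(-6028121) = -1/6028121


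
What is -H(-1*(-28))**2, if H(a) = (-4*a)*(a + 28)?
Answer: -39337984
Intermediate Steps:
H(a) = -4*a*(28 + a) (H(a) = (-4*a)*(28 + a) = -4*a*(28 + a))
-H(-1*(-28))**2 = -(-4*(-1*(-28))*(28 - 1*(-28)))**2 = -(-4*28*(28 + 28))**2 = -(-4*28*56)**2 = -1*(-6272)**2 = -1*39337984 = -39337984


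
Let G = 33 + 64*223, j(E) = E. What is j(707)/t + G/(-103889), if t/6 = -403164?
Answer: -34677015643/251305828776 ≈ -0.13799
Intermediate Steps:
t = -2418984 (t = 6*(-403164) = -2418984)
G = 14305 (G = 33 + 14272 = 14305)
j(707)/t + G/(-103889) = 707/(-2418984) + 14305/(-103889) = 707*(-1/2418984) + 14305*(-1/103889) = -707/2418984 - 14305/103889 = -34677015643/251305828776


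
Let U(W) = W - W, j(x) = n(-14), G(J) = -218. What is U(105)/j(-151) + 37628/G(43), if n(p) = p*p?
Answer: -18814/109 ≈ -172.61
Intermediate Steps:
n(p) = p²
j(x) = 196 (j(x) = (-14)² = 196)
U(W) = 0
U(105)/j(-151) + 37628/G(43) = 0/196 + 37628/(-218) = 0*(1/196) + 37628*(-1/218) = 0 - 18814/109 = -18814/109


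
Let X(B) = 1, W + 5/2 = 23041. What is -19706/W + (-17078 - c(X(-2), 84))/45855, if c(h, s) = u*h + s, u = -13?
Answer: -865803911/704286945 ≈ -1.2293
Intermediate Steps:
W = 46077/2 (W = -5/2 + 23041 = 46077/2 ≈ 23039.)
c(h, s) = s - 13*h (c(h, s) = -13*h + s = s - 13*h)
-19706/W + (-17078 - c(X(-2), 84))/45855 = -19706/46077/2 + (-17078 - (84 - 13*1))/45855 = -19706*2/46077 + (-17078 - (84 - 13))*(1/45855) = -39412/46077 + (-17078 - 1*71)*(1/45855) = -39412/46077 + (-17078 - 71)*(1/45855) = -39412/46077 - 17149*1/45855 = -39412/46077 - 17149/45855 = -865803911/704286945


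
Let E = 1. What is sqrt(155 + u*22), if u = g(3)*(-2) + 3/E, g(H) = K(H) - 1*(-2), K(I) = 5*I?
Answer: I*sqrt(527) ≈ 22.956*I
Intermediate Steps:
g(H) = 2 + 5*H (g(H) = 5*H - 1*(-2) = 5*H + 2 = 2 + 5*H)
u = -31 (u = (2 + 5*3)*(-2) + 3/1 = (2 + 15)*(-2) + 3*1 = 17*(-2) + 3 = -34 + 3 = -31)
sqrt(155 + u*22) = sqrt(155 - 31*22) = sqrt(155 - 682) = sqrt(-527) = I*sqrt(527)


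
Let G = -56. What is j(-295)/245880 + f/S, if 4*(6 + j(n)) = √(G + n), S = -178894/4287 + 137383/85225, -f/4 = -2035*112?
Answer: -13650069905086560229/600655343784420 + I*√39/327840 ≈ -22725.0 + 1.9049e-5*I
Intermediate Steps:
f = 911680 (f = -(-8140)*112 = -4*(-227920) = 911680)
S = -14657280229/365359575 (S = -178894*1/4287 + 137383*(1/85225) = -178894/4287 + 137383/85225 = -14657280229/365359575 ≈ -40.117)
j(n) = -6 + √(-56 + n)/4
j(-295)/245880 + f/S = (-6 + √(-56 - 295)/4)/245880 + 911680/(-14657280229/365359575) = (-6 + √(-351)/4)*(1/245880) + 911680*(-365359575/14657280229) = (-6 + (3*I*√39)/4)*(1/245880) - 333091017336000/14657280229 = (-6 + 3*I*√39/4)*(1/245880) - 333091017336000/14657280229 = (-1/40980 + I*√39/327840) - 333091017336000/14657280229 = -13650069905086560229/600655343784420 + I*√39/327840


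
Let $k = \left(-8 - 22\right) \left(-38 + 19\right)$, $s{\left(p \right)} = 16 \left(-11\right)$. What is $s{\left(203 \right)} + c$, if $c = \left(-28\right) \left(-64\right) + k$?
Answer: $2186$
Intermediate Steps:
$s{\left(p \right)} = -176$
$k = 570$ ($k = \left(-30\right) \left(-19\right) = 570$)
$c = 2362$ ($c = \left(-28\right) \left(-64\right) + 570 = 1792 + 570 = 2362$)
$s{\left(203 \right)} + c = -176 + 2362 = 2186$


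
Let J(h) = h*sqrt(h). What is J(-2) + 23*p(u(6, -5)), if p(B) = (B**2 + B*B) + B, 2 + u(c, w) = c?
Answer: 828 - 2*I*sqrt(2) ≈ 828.0 - 2.8284*I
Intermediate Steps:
u(c, w) = -2 + c
p(B) = B + 2*B**2 (p(B) = (B**2 + B**2) + B = 2*B**2 + B = B + 2*B**2)
J(h) = h**(3/2)
J(-2) + 23*p(u(6, -5)) = (-2)**(3/2) + 23*((-2 + 6)*(1 + 2*(-2 + 6))) = -2*I*sqrt(2) + 23*(4*(1 + 2*4)) = -2*I*sqrt(2) + 23*(4*(1 + 8)) = -2*I*sqrt(2) + 23*(4*9) = -2*I*sqrt(2) + 23*36 = -2*I*sqrt(2) + 828 = 828 - 2*I*sqrt(2)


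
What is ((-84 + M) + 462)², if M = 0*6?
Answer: 142884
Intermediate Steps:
M = 0
((-84 + M) + 462)² = ((-84 + 0) + 462)² = (-84 + 462)² = 378² = 142884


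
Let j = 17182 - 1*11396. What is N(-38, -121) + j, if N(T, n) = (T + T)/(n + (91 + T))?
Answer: 98381/17 ≈ 5787.1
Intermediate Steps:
j = 5786 (j = 17182 - 11396 = 5786)
N(T, n) = 2*T/(91 + T + n) (N(T, n) = (2*T)/(91 + T + n) = 2*T/(91 + T + n))
N(-38, -121) + j = 2*(-38)/(91 - 38 - 121) + 5786 = 2*(-38)/(-68) + 5786 = 2*(-38)*(-1/68) + 5786 = 19/17 + 5786 = 98381/17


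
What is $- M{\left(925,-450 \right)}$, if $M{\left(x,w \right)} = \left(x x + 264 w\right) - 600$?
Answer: $-736225$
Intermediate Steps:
$M{\left(x,w \right)} = -600 + x^{2} + 264 w$ ($M{\left(x,w \right)} = \left(x^{2} + 264 w\right) - 600 = -600 + x^{2} + 264 w$)
$- M{\left(925,-450 \right)} = - (-600 + 925^{2} + 264 \left(-450\right)) = - (-600 + 855625 - 118800) = \left(-1\right) 736225 = -736225$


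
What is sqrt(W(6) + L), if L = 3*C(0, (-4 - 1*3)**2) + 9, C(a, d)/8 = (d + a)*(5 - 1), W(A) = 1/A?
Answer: sqrt(169674)/6 ≈ 68.652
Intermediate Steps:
C(a, d) = 32*a + 32*d (C(a, d) = 8*((d + a)*(5 - 1)) = 8*((a + d)*4) = 8*(4*a + 4*d) = 32*a + 32*d)
L = 4713 (L = 3*(32*0 + 32*(-4 - 1*3)**2) + 9 = 3*(0 + 32*(-4 - 3)**2) + 9 = 3*(0 + 32*(-7)**2) + 9 = 3*(0 + 32*49) + 9 = 3*(0 + 1568) + 9 = 3*1568 + 9 = 4704 + 9 = 4713)
sqrt(W(6) + L) = sqrt(1/6 + 4713) = sqrt(28279/6) = sqrt(169674)/6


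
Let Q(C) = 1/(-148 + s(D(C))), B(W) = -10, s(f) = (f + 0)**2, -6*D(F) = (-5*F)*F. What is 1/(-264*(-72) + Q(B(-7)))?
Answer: 61168/1162681353 ≈ 5.2609e-5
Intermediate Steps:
D(F) = 5*F**2/6 (D(F) = -(-5*F)*F/6 = -(-5)*F**2/6 = 5*F**2/6)
s(f) = f**2
Q(C) = 1/(-148 + 25*C**4/36) (Q(C) = 1/(-148 + (5*C**2/6)**2) = 1/(-148 + 25*C**4/36))
1/(-264*(-72) + Q(B(-7))) = 1/(-264*(-72) + 36/(-5328 + 25*(-10)**4)) = 1/(19008 + 36/(-5328 + 25*10000)) = 1/(19008 + 36/(-5328 + 250000)) = 1/(19008 + 36/244672) = 1/(19008 + 36*(1/244672)) = 1/(19008 + 9/61168) = 1/(1162681353/61168) = 61168/1162681353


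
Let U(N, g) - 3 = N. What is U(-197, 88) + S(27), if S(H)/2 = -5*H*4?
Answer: -1274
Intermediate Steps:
U(N, g) = 3 + N
S(H) = -40*H (S(H) = 2*(-5*H*4) = 2*(-20*H) = -40*H)
U(-197, 88) + S(27) = (3 - 197) - 40*27 = -194 - 1080 = -1274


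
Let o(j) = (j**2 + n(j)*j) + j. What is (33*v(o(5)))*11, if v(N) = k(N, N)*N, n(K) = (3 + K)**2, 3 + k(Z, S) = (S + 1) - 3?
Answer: 43832250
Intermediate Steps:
k(Z, S) = -5 + S (k(Z, S) = -3 + ((S + 1) - 3) = -3 + ((1 + S) - 3) = -3 + (-2 + S) = -5 + S)
o(j) = j + j**2 + j*(3 + j)**2 (o(j) = (j**2 + (3 + j)**2*j) + j = (j**2 + j*(3 + j)**2) + j = j + j**2 + j*(3 + j)**2)
v(N) = N*(-5 + N) (v(N) = (-5 + N)*N = N*(-5 + N))
(33*v(o(5)))*11 = (33*((5*(1 + 5 + (3 + 5)**2))*(-5 + 5*(1 + 5 + (3 + 5)**2))))*11 = (33*((5*(1 + 5 + 8**2))*(-5 + 5*(1 + 5 + 8**2))))*11 = (33*((5*(1 + 5 + 64))*(-5 + 5*(1 + 5 + 64))))*11 = (33*((5*70)*(-5 + 5*70)))*11 = (33*(350*(-5 + 350)))*11 = (33*(350*345))*11 = (33*120750)*11 = 3984750*11 = 43832250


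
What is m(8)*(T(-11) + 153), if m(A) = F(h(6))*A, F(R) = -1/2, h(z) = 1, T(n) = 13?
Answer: -664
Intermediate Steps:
F(R) = -½ (F(R) = -1*½ = -½)
m(A) = -A/2
m(8)*(T(-11) + 153) = (-½*8)*(13 + 153) = -4*166 = -664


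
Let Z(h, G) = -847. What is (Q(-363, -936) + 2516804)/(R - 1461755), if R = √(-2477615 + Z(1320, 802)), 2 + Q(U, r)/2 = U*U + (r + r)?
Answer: -4058700162470/2136730158487 - 2776594*I*√2478462/2136730158487 ≈ -1.8995 - 0.0020458*I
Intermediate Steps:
Q(U, r) = -4 + 2*U² + 4*r (Q(U, r) = -4 + 2*(U*U + (r + r)) = -4 + 2*(U² + 2*r) = -4 + (2*U² + 4*r) = -4 + 2*U² + 4*r)
R = I*√2478462 (R = √(-2477615 - 847) = √(-2478462) = I*√2478462 ≈ 1574.3*I)
(Q(-363, -936) + 2516804)/(R - 1461755) = ((-4 + 2*(-363)² + 4*(-936)) + 2516804)/(I*√2478462 - 1461755) = ((-4 + 2*131769 - 3744) + 2516804)/(-1461755 + I*√2478462) = ((-4 + 263538 - 3744) + 2516804)/(-1461755 + I*√2478462) = (259790 + 2516804)/(-1461755 + I*√2478462) = 2776594/(-1461755 + I*√2478462)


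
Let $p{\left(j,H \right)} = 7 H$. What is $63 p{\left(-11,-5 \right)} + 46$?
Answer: $-2159$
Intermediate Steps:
$63 p{\left(-11,-5 \right)} + 46 = 63 \cdot 7 \left(-5\right) + 46 = 63 \left(-35\right) + 46 = -2205 + 46 = -2159$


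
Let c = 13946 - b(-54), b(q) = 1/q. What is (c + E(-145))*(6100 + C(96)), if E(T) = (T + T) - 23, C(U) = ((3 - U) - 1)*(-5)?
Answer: 268706795/3 ≈ 8.9569e+7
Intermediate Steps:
C(U) = -10 + 5*U (C(U) = (2 - U)*(-5) = -10 + 5*U)
E(T) = -23 + 2*T (E(T) = 2*T - 23 = -23 + 2*T)
c = 753085/54 (c = 13946 - 1/(-54) = 13946 - 1*(-1/54) = 13946 + 1/54 = 753085/54 ≈ 13946.)
(c + E(-145))*(6100 + C(96)) = (753085/54 + (-23 + 2*(-145)))*(6100 + (-10 + 5*96)) = (753085/54 + (-23 - 290))*(6100 + (-10 + 480)) = (753085/54 - 313)*(6100 + 470) = (736183/54)*6570 = 268706795/3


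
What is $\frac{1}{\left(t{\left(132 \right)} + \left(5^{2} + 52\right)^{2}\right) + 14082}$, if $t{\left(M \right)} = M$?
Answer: $\frac{1}{20143} \approx 4.9645 \cdot 10^{-5}$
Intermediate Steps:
$\frac{1}{\left(t{\left(132 \right)} + \left(5^{2} + 52\right)^{2}\right) + 14082} = \frac{1}{\left(132 + \left(5^{2} + 52\right)^{2}\right) + 14082} = \frac{1}{\left(132 + \left(25 + 52\right)^{2}\right) + 14082} = \frac{1}{\left(132 + 77^{2}\right) + 14082} = \frac{1}{\left(132 + 5929\right) + 14082} = \frac{1}{6061 + 14082} = \frac{1}{20143}$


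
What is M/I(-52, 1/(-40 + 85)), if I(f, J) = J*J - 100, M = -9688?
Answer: 19618200/202499 ≈ 96.880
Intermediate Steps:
I(f, J) = -100 + J² (I(f, J) = J² - 100 = -100 + J²)
M/I(-52, 1/(-40 + 85)) = -9688/(-100 + (1/(-40 + 85))²) = -9688/(-100 + (1/45)²) = -9688/(-100 + 1/2025) = -9688/(-202499/2025) = -9688*(-2025/202499) = 19618200/202499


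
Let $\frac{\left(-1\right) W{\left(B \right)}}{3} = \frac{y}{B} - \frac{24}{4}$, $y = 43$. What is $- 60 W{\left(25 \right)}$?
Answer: $- \frac{3852}{5} \approx -770.4$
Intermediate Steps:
$W{\left(B \right)} = 18 - \frac{129}{B}$ ($W{\left(B \right)} = - 3 \left(\frac{43}{B} - \frac{24}{4}\right) = - 3 \left(\frac{43}{B} - 6\right) = - 3 \left(-6 + \frac{43}{B}\right) = 18 - \frac{129}{B}$)
$- 60 W{\left(25 \right)} = - 60 \left(18 - \frac{129}{25}\right) = \left(-60\right) \frac{321}{25} = - \frac{3852}{5}$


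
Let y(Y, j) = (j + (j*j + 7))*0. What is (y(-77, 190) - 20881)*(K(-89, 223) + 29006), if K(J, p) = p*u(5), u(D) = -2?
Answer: -596361360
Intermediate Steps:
K(J, p) = -2*p (K(J, p) = p*(-2) = -2*p)
y(Y, j) = 0 (y(Y, j) = (j + (j² + 7))*0 = (j + (7 + j²))*0 = (7 + j + j²)*0 = 0)
(y(-77, 190) - 20881)*(K(-89, 223) + 29006) = (0 - 20881)*(-2*223 + 29006) = -20881*(-446 + 29006) = -20881*28560 = -596361360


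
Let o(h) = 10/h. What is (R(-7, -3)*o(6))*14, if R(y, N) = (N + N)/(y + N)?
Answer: 14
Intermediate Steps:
R(y, N) = 2*N/(N + y) (R(y, N) = (2*N)/(N + y) = 2*N/(N + y))
(R(-7, -3)*o(6))*14 = ((2*(-3)/(-3 - 7))*(10/6))*14 = ((2*(-3)/(-10))*(10*(1/6)))*14 = ((2*(-3)*(-1/10))*(5/3))*14 = ((3/5)*(5/3))*14 = 1*14 = 14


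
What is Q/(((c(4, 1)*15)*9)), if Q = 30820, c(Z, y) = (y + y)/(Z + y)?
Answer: 15410/27 ≈ 570.74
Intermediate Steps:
c(Z, y) = 2*y/(Z + y) (c(Z, y) = (2*y)/(Z + y) = 2*y/(Z + y))
Q/(((c(4, 1)*15)*9)) = 30820/((((2*1/(4 + 1))*15)*9)) = 30820/((((2*1/5)*15)*9)) = 30820/((((2*1*(⅕))*15)*9)) = 30820/((((⅖)*15)*9)) = 30820/((6*9)) = 30820/54 = 30820*(1/54) = 15410/27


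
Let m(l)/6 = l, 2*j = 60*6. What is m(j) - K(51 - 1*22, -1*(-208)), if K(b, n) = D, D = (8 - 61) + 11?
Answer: 1122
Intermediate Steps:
D = -42 (D = -53 + 11 = -42)
j = 180 (j = (60*6)/2 = (1/2)*360 = 180)
K(b, n) = -42
m(l) = 6*l
m(j) - K(51 - 1*22, -1*(-208)) = 6*180 - 1*(-42) = 1080 + 42 = 1122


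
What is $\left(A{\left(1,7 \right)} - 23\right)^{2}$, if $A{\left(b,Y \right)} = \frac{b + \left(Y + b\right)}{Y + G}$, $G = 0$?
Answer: $\frac{23104}{49} \approx 471.51$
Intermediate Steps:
$A{\left(b,Y \right)} = \frac{Y + 2 b}{Y}$ ($A{\left(b,Y \right)} = \frac{b + \left(Y + b\right)}{Y + 0} = \frac{Y + 2 b}{Y}$)
$\left(A{\left(1,7 \right)} - 23\right)^{2} = \left(\frac{7 + 2 \cdot 1}{7} - 23\right)^{2} = \left(\frac{7 + 2}{7} - 23\right)^{2} = \left(\frac{1}{7} \cdot 9 - 23\right)^{2} = \left(\frac{9}{7} - 23\right)^{2} = \left(- \frac{152}{7}\right)^{2} = \frac{23104}{49}$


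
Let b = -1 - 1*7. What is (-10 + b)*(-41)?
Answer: 738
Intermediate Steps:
b = -8 (b = -1 - 7 = -8)
(-10 + b)*(-41) = (-10 - 8)*(-41) = -18*(-41) = 738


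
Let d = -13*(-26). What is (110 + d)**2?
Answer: 200704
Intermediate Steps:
d = 338
(110 + d)**2 = (110 + 338)**2 = 448**2 = 200704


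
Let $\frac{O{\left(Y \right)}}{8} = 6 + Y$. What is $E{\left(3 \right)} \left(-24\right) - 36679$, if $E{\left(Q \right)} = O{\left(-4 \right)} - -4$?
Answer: $-37159$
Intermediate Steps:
$O{\left(Y \right)} = 48 + 8 Y$ ($O{\left(Y \right)} = 8 \left(6 + Y\right) = 48 + 8 Y$)
$E{\left(Q \right)} = 20$ ($E{\left(Q \right)} = \left(48 + 8 \left(-4\right)\right) - -4 = \left(48 - 32\right) + 4 = 16 + 4 = 20$)
$E{\left(3 \right)} \left(-24\right) - 36679 = 20 \left(-24\right) - 36679 = -480 - 36679 = -37159$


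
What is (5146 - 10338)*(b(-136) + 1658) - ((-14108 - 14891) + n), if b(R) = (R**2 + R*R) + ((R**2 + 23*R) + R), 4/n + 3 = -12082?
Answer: -3380492879321/12085 ≈ -2.7973e+8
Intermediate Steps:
n = -4/12085 (n = 4/(-3 - 12082) = 4/(-12085) = 4*(-1/12085) = -4/12085 ≈ -0.00033099)
b(R) = 3*R**2 + 24*R (b(R) = (R**2 + R**2) + (R**2 + 24*R) = 2*R**2 + (R**2 + 24*R) = 3*R**2 + 24*R)
(5146 - 10338)*(b(-136) + 1658) - ((-14108 - 14891) + n) = (5146 - 10338)*(3*(-136)*(8 - 136) + 1658) - ((-14108 - 14891) - 4/12085) = -5192*(3*(-136)*(-128) + 1658) - (-28999 - 4/12085) = -5192*(52224 + 1658) - 1*(-350452919/12085) = -5192*53882 + 350452919/12085 = -279755344 + 350452919/12085 = -3380492879321/12085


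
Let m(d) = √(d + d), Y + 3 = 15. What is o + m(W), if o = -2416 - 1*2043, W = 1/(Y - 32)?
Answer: -4459 + I*√10/10 ≈ -4459.0 + 0.31623*I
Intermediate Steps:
Y = 12 (Y = -3 + 15 = 12)
W = -1/20 (W = 1/(12 - 32) = 1/(-20) = -1/20 ≈ -0.050000)
m(d) = √2*√d (m(d) = √(2*d) = √2*√d)
o = -4459 (o = -2416 - 2043 = -4459)
o + m(W) = -4459 + √2*√(-1/20) = -4459 + √2*(I*√5/10) = -4459 + I*√10/10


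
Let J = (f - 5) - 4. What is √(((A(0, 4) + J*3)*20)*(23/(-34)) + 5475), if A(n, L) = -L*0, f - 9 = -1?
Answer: √1594005/17 ≈ 74.267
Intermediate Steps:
f = 8 (f = 9 - 1 = 8)
A(n, L) = 0
J = -1 (J = (8 - 5) - 4 = 3 - 4 = -1)
√(((A(0, 4) + J*3)*20)*(23/(-34)) + 5475) = √(((0 - 1*3)*20)*(23/(-34)) + 5475) = √(((0 - 3)*20)*(23*(-1/34)) + 5475) = √(-3*20*(-23/34) + 5475) = √(-60*(-23/34) + 5475) = √(690/17 + 5475) = √(93765/17) = √1594005/17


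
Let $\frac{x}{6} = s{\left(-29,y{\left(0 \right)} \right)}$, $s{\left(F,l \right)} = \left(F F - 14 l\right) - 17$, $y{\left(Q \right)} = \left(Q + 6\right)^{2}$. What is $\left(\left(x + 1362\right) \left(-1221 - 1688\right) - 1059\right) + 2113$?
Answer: $-9546284$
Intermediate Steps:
$y{\left(Q \right)} = \left(6 + Q\right)^{2}$
$s{\left(F,l \right)} = -17 + F^{2} - 14 l$ ($s{\left(F,l \right)} = \left(F^{2} - 14 l\right) - 17 = -17 + F^{2} - 14 l$)
$x = 1920$ ($x = 6 \left(-17 + \left(-29\right)^{2} - 14 \left(6 + 0\right)^{2}\right) = 6 \left(-17 + 841 - 14 \cdot 6^{2}\right) = 6 \left(-17 + 841 - 504\right) = 6 \cdot 320 = 1920$)
$\left(\left(x + 1362\right) \left(-1221 - 1688\right) - 1059\right) + 2113 = \left(\left(1920 + 1362\right) \left(-1221 - 1688\right) - 1059\right) + 2113 = \left(3282 \left(-2909\right) - 1059\right) + 2113 = \left(-9547338 - 1059\right) + 2113 = -9548397 + 2113 = -9546284$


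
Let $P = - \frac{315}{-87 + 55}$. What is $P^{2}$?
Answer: $\frac{99225}{1024} \approx 96.899$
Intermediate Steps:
$P = \frac{315}{32}$ ($P = - \frac{315}{-32} = \left(-315\right) \left(- \frac{1}{32}\right) = \frac{315}{32} \approx 9.8438$)
$P^{2} = \left(\frac{315}{32}\right)^{2} = \frac{99225}{1024}$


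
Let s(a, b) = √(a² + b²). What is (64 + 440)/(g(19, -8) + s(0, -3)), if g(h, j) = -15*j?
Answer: 168/41 ≈ 4.0976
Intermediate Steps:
(64 + 440)/(g(19, -8) + s(0, -3)) = (64 + 440)/(-15*(-8) + √(0² + (-3)²)) = 504/(120 + √(0 + 9)) = 504/(120 + √9) = 504/(120 + 3) = 504/123 = 504*(1/123) = 168/41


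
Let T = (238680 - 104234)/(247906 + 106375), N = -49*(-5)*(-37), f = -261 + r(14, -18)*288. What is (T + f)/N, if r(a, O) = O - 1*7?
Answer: 528631219/642311453 ≈ 0.82301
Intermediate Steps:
r(a, O) = -7 + O (r(a, O) = O - 7 = -7 + O)
f = -7461 (f = -261 + (-7 - 18)*288 = -261 - 25*288 = -261 - 7200 = -7461)
N = -9065 (N = 245*(-37) = -9065)
T = 134446/354281 ≈ 0.37949
(T + f)/N = (134446/354281 - 7461)/(-9065) = -2643156095/354281*(-1/9065) = 528631219/642311453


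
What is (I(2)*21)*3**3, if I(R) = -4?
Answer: -2268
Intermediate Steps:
(I(2)*21)*3**3 = -4*21*3**3 = -84*27 = -2268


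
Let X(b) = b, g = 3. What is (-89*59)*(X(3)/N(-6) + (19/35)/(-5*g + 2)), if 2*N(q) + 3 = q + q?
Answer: 1055451/455 ≈ 2319.7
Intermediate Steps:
N(q) = -3/2 + q (N(q) = -3/2 + (q + q)/2 = -3/2 + (2*q)/2 = -3/2 + q)
(-89*59)*(X(3)/N(-6) + (19/35)/(-5*g + 2)) = (-89*59)*(3/(-3/2 - 6) + (19/35)/(-5*3 + 2)) = -5251*(3/(-15/2) + (19*(1/35))/(-15 + 2)) = -5251*(3*(-2/15) + (19/35)/(-13)) = -5251*(-⅖ + (19/35)*(-1/13)) = -5251*(-⅖ - 19/455) = -5251*(-201/455) = 1055451/455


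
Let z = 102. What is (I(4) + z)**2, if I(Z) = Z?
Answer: 11236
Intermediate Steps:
(I(4) + z)**2 = (4 + 102)**2 = 106**2 = 11236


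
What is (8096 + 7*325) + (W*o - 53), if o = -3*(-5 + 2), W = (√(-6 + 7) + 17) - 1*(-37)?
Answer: 10813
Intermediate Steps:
W = 55 (W = (√1 + 17) + 37 = (1 + 17) + 37 = 18 + 37 = 55)
o = 9 (o = -3*(-3) = 9)
(8096 + 7*325) + (W*o - 53) = (8096 + 7*325) + (55*9 - 53) = (8096 + 2275) + (495 - 53) = 10371 + 442 = 10813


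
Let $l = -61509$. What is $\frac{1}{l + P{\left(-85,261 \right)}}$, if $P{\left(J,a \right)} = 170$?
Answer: $- \frac{1}{61339} \approx -1.6303 \cdot 10^{-5}$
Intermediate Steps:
$\frac{1}{l + P{\left(-85,261 \right)}} = \frac{1}{-61509 + 170} = \frac{1}{-61339} = - \frac{1}{61339}$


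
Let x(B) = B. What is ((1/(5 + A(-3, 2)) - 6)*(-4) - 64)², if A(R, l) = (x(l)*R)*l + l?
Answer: 38416/25 ≈ 1536.6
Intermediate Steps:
A(R, l) = l + R*l² (A(R, l) = (l*R)*l + l = (R*l)*l + l = R*l² + l = l + R*l²)
((1/(5 + A(-3, 2)) - 6)*(-4) - 64)² = ((1/(5 + 2*(1 - 3*2)) - 6)*(-4) - 64)² = ((1/(5 + 2*(1 - 6)) - 6)*(-4) - 64)² = ((1/(5 + 2*(-5)) - 6)*(-4) - 64)² = ((1/(5 - 10) - 6)*(-4) - 64)² = ((1/(-5) - 6)*(-4) - 64)² = ((-⅕ - 6)*(-4) - 64)² = (-31/5*(-4) - 64)² = (124/5 - 64)² = (-196/5)² = 38416/25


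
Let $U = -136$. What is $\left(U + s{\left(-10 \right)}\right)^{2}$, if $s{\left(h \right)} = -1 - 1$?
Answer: $19044$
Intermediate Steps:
$s{\left(h \right)} = -2$
$\left(U + s{\left(-10 \right)}\right)^{2} = \left(-136 - 2\right)^{2} = \left(-138\right)^{2} = 19044$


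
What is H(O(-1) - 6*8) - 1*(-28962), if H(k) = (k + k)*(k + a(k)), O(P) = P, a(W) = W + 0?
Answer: 38566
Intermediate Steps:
a(W) = W
H(k) = 4*k**2 (H(k) = (k + k)*(k + k) = (2*k)*(2*k) = 4*k**2)
H(O(-1) - 6*8) - 1*(-28962) = 4*(-1 - 6*8)**2 - 1*(-28962) = 4*(-1 - 48)**2 + 28962 = 4*(-49)**2 + 28962 = 4*2401 + 28962 = 9604 + 28962 = 38566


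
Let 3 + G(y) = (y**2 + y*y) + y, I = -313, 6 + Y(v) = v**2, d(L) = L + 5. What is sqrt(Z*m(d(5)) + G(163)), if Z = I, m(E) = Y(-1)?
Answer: sqrt(54863) ≈ 234.23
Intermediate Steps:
d(L) = 5 + L
Y(v) = -6 + v**2
m(E) = -5 (m(E) = -6 + (-1)**2 = -6 + 1 = -5)
G(y) = -3 + y + 2*y**2 (G(y) = -3 + ((y**2 + y*y) + y) = -3 + ((y**2 + y**2) + y) = -3 + (2*y**2 + y) = -3 + (y + 2*y**2) = -3 + y + 2*y**2)
Z = -313
sqrt(Z*m(d(5)) + G(163)) = sqrt(-313*(-5) + (-3 + 163 + 2*163**2)) = sqrt(1565 + (-3 + 163 + 2*26569)) = sqrt(1565 + (-3 + 163 + 53138)) = sqrt(1565 + 53298) = sqrt(54863)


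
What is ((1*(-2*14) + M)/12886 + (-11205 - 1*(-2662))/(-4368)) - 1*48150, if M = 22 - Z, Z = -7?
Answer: -1355031560867/28143024 ≈ -48148.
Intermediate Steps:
M = 29 (M = 22 - 1*(-7) = 22 + 7 = 29)
((1*(-2*14) + M)/12886 + (-11205 - 1*(-2662))/(-4368)) - 1*48150 = ((1*(-2*14) + 29)/12886 + (-11205 - 1*(-2662))/(-4368)) - 1*48150 = ((1*(-28) + 29)*(1/12886) + (-11205 + 2662)*(-1/4368)) - 48150 = ((-28 + 29)*(1/12886) - 8543*(-1/4368)) - 48150 = (1*(1/12886) + 8543/4368) - 48150 = (1/12886 + 8543/4368) - 48150 = 55044733/28143024 - 48150 = -1355031560867/28143024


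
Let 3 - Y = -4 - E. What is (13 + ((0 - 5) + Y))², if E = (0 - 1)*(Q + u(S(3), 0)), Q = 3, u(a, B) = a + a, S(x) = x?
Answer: 36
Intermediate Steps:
u(a, B) = 2*a
E = -9 (E = (0 - 1)*(3 + 2*3) = -(3 + 6) = -1*9 = -9)
Y = -2 (Y = 3 - (-4 - 1*(-9)) = 3 - (-4 + 9) = 3 - 1*5 = 3 - 5 = -2)
(13 + ((0 - 5) + Y))² = (13 + ((0 - 5) - 2))² = (13 + (-5 - 2))² = (13 - 7)² = 6² = 36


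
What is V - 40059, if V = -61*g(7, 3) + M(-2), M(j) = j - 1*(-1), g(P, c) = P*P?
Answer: -43049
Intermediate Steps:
g(P, c) = P²
M(j) = 1 + j (M(j) = j + 1 = 1 + j)
V = -2990 (V = -61*7² + (1 - 2) = -61*49 - 1 = -2989 - 1 = -2990)
V - 40059 = -2990 - 40059 = -43049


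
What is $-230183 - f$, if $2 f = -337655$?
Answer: $- \frac{122711}{2} \approx -61356.0$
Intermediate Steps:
$f = - \frac{337655}{2}$ ($f = \frac{1}{2} \left(-337655\right) = - \frac{337655}{2} \approx -1.6883 \cdot 10^{5}$)
$-230183 - f = -230183 - - \frac{337655}{2} = -230183 + \frac{337655}{2} = - \frac{122711}{2}$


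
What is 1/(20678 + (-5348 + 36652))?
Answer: 1/51982 ≈ 1.9237e-5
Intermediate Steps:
1/(20678 + (-5348 + 36652)) = 1/(20678 + 31304) = 1/51982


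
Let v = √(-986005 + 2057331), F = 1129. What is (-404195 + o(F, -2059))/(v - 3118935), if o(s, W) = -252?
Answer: 1261443903945/9727754462899 + 404447*√1071326/9727754462899 ≈ 0.12972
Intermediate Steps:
v = √1071326 ≈ 1035.0
(-404195 + o(F, -2059))/(v - 3118935) = (-404195 - 252)/(√1071326 - 3118935) = -404447/(-3118935 + √1071326)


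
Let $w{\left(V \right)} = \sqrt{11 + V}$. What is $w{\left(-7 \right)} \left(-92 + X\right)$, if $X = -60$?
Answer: $-304$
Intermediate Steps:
$w{\left(-7 \right)} \left(-92 + X\right) = \sqrt{11 - 7} \left(-92 - 60\right) = \sqrt{4} \left(-152\right) = 2 \left(-152\right) = -304$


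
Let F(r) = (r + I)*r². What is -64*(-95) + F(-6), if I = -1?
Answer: 5828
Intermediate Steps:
F(r) = r²*(-1 + r) (F(r) = (r - 1)*r² = (-1 + r)*r² = r²*(-1 + r))
-64*(-95) + F(-6) = -64*(-95) + (-6)²*(-1 - 6) = 6080 + 36*(-7) = 6080 - 252 = 5828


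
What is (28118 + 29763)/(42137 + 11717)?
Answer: 57881/53854 ≈ 1.0748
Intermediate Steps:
(28118 + 29763)/(42137 + 11717) = 57881/53854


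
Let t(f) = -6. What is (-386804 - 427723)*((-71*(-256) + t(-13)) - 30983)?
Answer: 10436534451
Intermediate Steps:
(-386804 - 427723)*((-71*(-256) + t(-13)) - 30983) = (-386804 - 427723)*((-71*(-256) - 6) - 30983) = -814527*((18176 - 6) - 30983) = -814527*(18170 - 30983) = -814527*(-12813) = 10436534451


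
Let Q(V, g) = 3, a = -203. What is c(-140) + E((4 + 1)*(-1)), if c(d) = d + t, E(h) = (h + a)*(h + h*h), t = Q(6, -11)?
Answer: -4297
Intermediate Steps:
t = 3
E(h) = (-203 + h)*(h + h²) (E(h) = (h - 203)*(h + h*h) = (-203 + h)*(h + h²))
c(d) = 3 + d (c(d) = d + 3 = 3 + d)
c(-140) + E((4 + 1)*(-1)) = (3 - 140) + ((4 + 1)*(-1))*(-203 + ((4 + 1)*(-1))² - 202*(4 + 1)*(-1)) = -137 + (5*(-1))*(-203 + (5*(-1))² - 1010*(-1)) = -137 - 5*(-203 + (-5)² - 202*(-5)) = -137 - 5*(-203 + 25 + 1010) = -137 - 5*832 = -137 - 4160 = -4297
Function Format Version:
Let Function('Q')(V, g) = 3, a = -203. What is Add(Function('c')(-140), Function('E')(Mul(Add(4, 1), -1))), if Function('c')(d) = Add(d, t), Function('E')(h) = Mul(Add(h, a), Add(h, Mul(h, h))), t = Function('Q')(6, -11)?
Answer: -4297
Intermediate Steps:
t = 3
Function('E')(h) = Mul(Add(-203, h), Add(h, Pow(h, 2))) (Function('E')(h) = Mul(Add(h, -203), Add(h, Mul(h, h))) = Mul(Add(-203, h), Add(h, Pow(h, 2))))
Function('c')(d) = Add(3, d) (Function('c')(d) = Add(d, 3) = Add(3, d))
Add(Function('c')(-140), Function('E')(Mul(Add(4, 1), -1))) = Add(Add(3, -140), Mul(Mul(Add(4, 1), -1), Add(-203, Pow(Mul(Add(4, 1), -1), 2), Mul(-202, Mul(Add(4, 1), -1))))) = Add(-137, Mul(Mul(5, -1), Add(-203, Pow(Mul(5, -1), 2), Mul(-202, Mul(5, -1))))) = Add(-137, Mul(-5, Add(-203, Pow(-5, 2), Mul(-202, -5)))) = Add(-137, Mul(-5, Add(-203, 25, 1010))) = Add(-137, Mul(-5, 832)) = Add(-137, -4160) = -4297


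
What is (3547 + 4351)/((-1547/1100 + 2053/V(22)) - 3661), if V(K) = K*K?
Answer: -11945725/5532974 ≈ -2.1590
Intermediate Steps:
V(K) = K**2
(3547 + 4351)/((-1547/1100 + 2053/V(22)) - 3661) = (3547 + 4351)/((-1547/1100 + 2053/(22**2)) - 3661) = 7898/((-1547*1/1100 + 2053/484) - 3661) = 7898/((-1547/1100 + 2053*(1/484)) - 3661) = 7898/((-1547/1100 + 2053/484) - 3661) = 7898/(8577/3025 - 3661) = 7898/(-11065948/3025) = 7898*(-3025/11065948) = -11945725/5532974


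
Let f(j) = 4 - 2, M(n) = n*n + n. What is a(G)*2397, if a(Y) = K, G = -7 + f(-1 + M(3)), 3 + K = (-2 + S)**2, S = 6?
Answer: 31161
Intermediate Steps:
M(n) = n + n**2 (M(n) = n**2 + n = n + n**2)
f(j) = 2
K = 13 (K = -3 + (-2 + 6)**2 = -3 + 4**2 = -3 + 16 = 13)
G = -5 (G = -7 + 2 = -5)
a(Y) = 13
a(G)*2397 = 13*2397 = 31161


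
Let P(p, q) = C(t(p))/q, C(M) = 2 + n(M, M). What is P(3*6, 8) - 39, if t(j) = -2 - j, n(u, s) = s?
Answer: -165/4 ≈ -41.250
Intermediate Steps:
C(M) = 2 + M
P(p, q) = -p/q (P(p, q) = (2 + (-2 - p))/q = (-p)/q = -p/q)
P(3*6, 8) - 39 = -1*3*6/8 - 39 = -1*18*⅛ - 39 = -9/4 - 39 = -165/4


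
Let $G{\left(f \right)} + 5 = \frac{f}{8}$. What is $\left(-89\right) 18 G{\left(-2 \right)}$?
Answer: $\frac{16821}{2} \approx 8410.5$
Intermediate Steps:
$G{\left(f \right)} = -5 + \frac{f}{8}$
$\left(-89\right) 18 G{\left(-2 \right)} = \left(-89\right) 18 \left(-5 + \frac{1}{8} \left(-2\right)\right) = - 1602 \left(-5 - \frac{1}{4}\right) = \left(-1602\right) \left(- \frac{21}{4}\right) = \frac{16821}{2}$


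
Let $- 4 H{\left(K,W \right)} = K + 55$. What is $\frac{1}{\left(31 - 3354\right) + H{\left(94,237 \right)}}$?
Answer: $- \frac{4}{13441} \approx -0.0002976$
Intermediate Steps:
$H{\left(K,W \right)} = - \frac{55}{4} - \frac{K}{4}$ ($H{\left(K,W \right)} = - \frac{K + 55}{4} = - \frac{55 + K}{4} = - \frac{55}{4} - \frac{K}{4}$)
$\frac{1}{\left(31 - 3354\right) + H{\left(94,237 \right)}} = \frac{1}{\left(31 - 3354\right) - \frac{149}{4}} = \frac{1}{-3323 - \frac{149}{4}} = \frac{1}{- \frac{13441}{4}} = - \frac{4}{13441}$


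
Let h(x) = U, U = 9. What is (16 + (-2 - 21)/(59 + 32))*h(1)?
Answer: 12897/91 ≈ 141.73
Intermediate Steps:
h(x) = 9
(16 + (-2 - 21)/(59 + 32))*h(1) = (16 + (-2 - 21)/(59 + 32))*9 = (16 - 23/91)*9 = (1433/91)*9 = 12897/91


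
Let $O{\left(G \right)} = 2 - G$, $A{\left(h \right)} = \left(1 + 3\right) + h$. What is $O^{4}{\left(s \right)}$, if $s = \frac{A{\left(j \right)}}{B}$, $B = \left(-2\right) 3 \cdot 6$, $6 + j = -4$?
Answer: $\frac{14641}{1296} \approx 11.297$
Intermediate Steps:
$j = -10$ ($j = -6 - 4 = -10$)
$A{\left(h \right)} = 4 + h$
$B = -36$ ($B = \left(-6\right) 6 = -36$)
$s = \frac{1}{6}$ ($s = \frac{4 - 10}{-36} = \left(-6\right) \left(- \frac{1}{36}\right) = \frac{1}{6} \approx 0.16667$)
$O^{4}{\left(s \right)} = \left(2 - \frac{1}{6}\right)^{4} = \left(\frac{11}{6}\right)^{4} = \frac{14641}{1296}$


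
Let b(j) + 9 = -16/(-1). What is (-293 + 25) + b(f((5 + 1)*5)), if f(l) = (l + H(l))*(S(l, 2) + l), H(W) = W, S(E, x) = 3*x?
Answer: -261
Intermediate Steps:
f(l) = 2*l*(6 + l) (f(l) = (l + l)*(3*2 + l) = (2*l)*(6 + l) = 2*l*(6 + l))
b(j) = 7 (b(j) = -9 - 16/(-1) = -9 - 16*(-1) = -9 + 16 = 7)
(-293 + 25) + b(f((5 + 1)*5)) = (-293 + 25) + 7 = -268 + 7 = -261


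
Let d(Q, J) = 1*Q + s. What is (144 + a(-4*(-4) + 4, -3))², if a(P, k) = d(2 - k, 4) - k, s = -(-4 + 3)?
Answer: 23409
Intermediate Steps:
s = 1 (s = -1*(-1) = 1)
d(Q, J) = 1 + Q (d(Q, J) = 1*Q + 1 = Q + 1 = 1 + Q)
a(P, k) = 3 - 2*k (a(P, k) = (1 + (2 - k)) - k = (3 - k) - k = 3 - 2*k)
(144 + a(-4*(-4) + 4, -3))² = (144 + (3 - 2*(-3)))² = (144 + (3 + 6))² = (144 + 9)² = 153² = 23409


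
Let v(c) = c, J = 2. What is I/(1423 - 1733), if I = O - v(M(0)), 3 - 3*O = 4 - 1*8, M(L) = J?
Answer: -1/930 ≈ -0.0010753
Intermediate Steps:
M(L) = 2
O = 7/3 (O = 1 - (4 - 1*8)/3 = 1 - (4 - 8)/3 = 1 - 1/3*(-4) = 1 + 4/3 = 7/3 ≈ 2.3333)
I = 1/3 (I = 7/3 - 1*2 = 7/3 - 2 = 1/3 ≈ 0.33333)
I/(1423 - 1733) = 1/(3*(1423 - 1733)) = (1/3)/(-310) = (1/3)*(-1/310) = -1/930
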